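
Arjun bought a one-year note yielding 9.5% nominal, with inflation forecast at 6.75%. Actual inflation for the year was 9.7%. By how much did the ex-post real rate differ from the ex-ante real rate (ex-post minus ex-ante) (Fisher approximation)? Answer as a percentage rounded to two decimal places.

-2.95%

Ex-ante: 9.5% − 6.75% = 2.750%
Ex-post: 9.5% − 9.7% = -0.200%
Difference (ex-post − ex-ante) = -2.9500% → -2.95%.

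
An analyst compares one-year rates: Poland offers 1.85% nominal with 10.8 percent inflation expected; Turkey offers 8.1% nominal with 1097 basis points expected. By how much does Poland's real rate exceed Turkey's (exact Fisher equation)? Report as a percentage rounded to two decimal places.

Poland: (1 + 0.0185)/(1 + 0.1080) − 1 = -8.0776%
Turkey: (1 + 0.0810)/(1 + 0.1097) − 1 = -2.5863%
Differential = -8.0776% − (-2.5863%) = -5.4913% → -5.49%.

-5.49%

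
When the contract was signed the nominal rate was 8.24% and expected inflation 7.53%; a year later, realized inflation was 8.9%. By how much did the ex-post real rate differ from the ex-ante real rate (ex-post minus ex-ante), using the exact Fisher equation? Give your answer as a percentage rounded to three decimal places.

-1.266%

Ex-ante: (1 + 0.0824)/(1 + 0.0753) − 1 = 0.6603%
Ex-post: (1 + 0.0824)/(1 + 0.0890) − 1 = -0.6061%
Difference (ex-post − ex-ante) = -1.2663% → -1.266%.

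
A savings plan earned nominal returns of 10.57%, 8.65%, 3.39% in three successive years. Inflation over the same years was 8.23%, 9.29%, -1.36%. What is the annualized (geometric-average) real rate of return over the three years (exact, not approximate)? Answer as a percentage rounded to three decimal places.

Compound the nominal returns: 1.1057 × 1.0865 × 1.0339 = 1.24206858.
Compound inflation: 1.0823 × 1.0929 × 0.9864 = 1.16675897.
Deflate: 1.24206858 / 1.16675897 = 1.06454599.
Annualized real rate = 1.06454599^(1/3) − 1 = 2.1068% → 2.107%.

2.107%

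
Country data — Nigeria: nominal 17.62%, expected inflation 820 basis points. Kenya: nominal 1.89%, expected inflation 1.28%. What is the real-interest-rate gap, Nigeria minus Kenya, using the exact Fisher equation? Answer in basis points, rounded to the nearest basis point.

Nigeria: (1 + 0.1762)/(1 + 0.0820) − 1 = 8.7061%
Kenya: (1 + 0.0189)/(1 + 0.0128) − 1 = 0.6023%
Differential = 8.7061% − 0.6023% = 8.1038% → 810 basis points.

810 basis points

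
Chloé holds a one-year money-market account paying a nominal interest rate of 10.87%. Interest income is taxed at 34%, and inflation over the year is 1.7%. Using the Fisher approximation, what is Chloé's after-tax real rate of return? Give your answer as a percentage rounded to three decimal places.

After-tax nominal return = 10.87% × (1 − 0.34) = 7.1742%.
r ≈ 7.1742% − 1.7% → 5.474%.

5.474%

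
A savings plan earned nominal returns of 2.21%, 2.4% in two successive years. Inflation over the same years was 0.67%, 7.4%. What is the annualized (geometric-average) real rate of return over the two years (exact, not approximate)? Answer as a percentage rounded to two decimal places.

Nominal growth factor = 1.0221 × 1.0240 = 1.04663040
Price-level growth factor = 1.0067 × 1.0740 = 1.08119580
Real growth factor = 1.04663040 / 1.08119580 = 0.96803040
Annualized real rate = 0.96803040^(1/2) − 1 = -1.6115% → -1.61%.

-1.61%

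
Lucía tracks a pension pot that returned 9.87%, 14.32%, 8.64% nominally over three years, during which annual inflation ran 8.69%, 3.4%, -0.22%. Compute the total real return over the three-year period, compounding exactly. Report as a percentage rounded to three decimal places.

21.685%

Nominal growth factor = 1.0987 × 1.1432 × 1.0864 = 1.364555
Price-level growth factor = 1.0869 × 1.0340 × 0.9978 = 1.121382
Real growth factor = 1.364555 / 1.121382 = 1.216851
Total real return = 1.216851 − 1 → 21.685%.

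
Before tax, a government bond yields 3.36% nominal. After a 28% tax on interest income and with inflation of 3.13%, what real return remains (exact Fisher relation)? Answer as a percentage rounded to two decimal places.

After-tax nominal return = 3.36% × (1 − 0.28) = 2.4192%.
1 + r = 1.024192 / 1.03130 = 0.993108
After-tax real rate = 0.993108 − 1 → -0.69%.

-0.69%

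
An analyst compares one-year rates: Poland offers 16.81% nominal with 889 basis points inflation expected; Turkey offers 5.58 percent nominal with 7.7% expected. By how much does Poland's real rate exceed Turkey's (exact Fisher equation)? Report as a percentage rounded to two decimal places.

9.24%

Poland: (1 + 0.1681)/(1 + 0.0889) − 1 = 7.2734%
Turkey: (1 + 0.0558)/(1 + 0.0770) − 1 = -1.9684%
Differential = 7.2734% − (-1.9684%) = 9.2418% → 9.24%.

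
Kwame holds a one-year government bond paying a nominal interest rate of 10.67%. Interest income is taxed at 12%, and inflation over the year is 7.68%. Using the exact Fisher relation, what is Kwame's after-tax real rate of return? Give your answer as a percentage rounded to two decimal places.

1.59%

After-tax nominal return = 10.67% × (1 − 0.12) = 9.3896%.
1 + r = 1.093896 / 1.07680 = 1.015877
After-tax real rate = 1.015877 − 1 → 1.59%.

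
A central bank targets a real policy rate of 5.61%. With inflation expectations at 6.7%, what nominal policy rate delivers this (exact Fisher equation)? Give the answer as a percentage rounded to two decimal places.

(1 + i) = (1 + r)(1 + π) = 1.05610 × 1.06700 = 1.1268587
i = 1.1268587 − 1, so the required nominal rate is 12.69%.

12.69%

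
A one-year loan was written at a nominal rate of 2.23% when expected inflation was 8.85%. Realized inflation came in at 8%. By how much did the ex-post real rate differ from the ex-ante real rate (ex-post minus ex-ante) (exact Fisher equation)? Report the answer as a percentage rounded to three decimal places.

0.739%

Ex-ante: (1 + 0.0223)/(1 + 0.0885) − 1 = -6.0818%
Ex-post: (1 + 0.0223)/(1 + 0.0800) − 1 = -5.3426%
Difference (ex-post − ex-ante) = 0.7392% → 0.739%.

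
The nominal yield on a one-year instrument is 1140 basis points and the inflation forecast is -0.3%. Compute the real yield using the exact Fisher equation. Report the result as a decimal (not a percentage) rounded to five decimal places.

By the Fisher equation, 1 + r = (1 + i)/(1 + π).
1 + r = 1.11400 / 0.99700 = 1.117352
r = 1.117352 − 1 = 11.7352%, i.e. 0.11735.

0.11735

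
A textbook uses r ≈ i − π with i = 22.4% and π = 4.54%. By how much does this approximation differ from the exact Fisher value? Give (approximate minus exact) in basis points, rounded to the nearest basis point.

Approximate: r ≈ 22.400% − 4.540% = 17.8600%
Exact: (1 + 0.2240)/(1 + 0.0454) − 1 = 17.0844%
Error = 17.8600% − 17.0844% = 0.7756% → 78 basis points.

78 basis points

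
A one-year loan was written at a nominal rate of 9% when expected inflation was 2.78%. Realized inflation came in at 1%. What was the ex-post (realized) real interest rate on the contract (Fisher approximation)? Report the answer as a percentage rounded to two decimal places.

Ex-post: 9% − 1% = 8.000%
So the realized real rate is 8.00%.

8.00%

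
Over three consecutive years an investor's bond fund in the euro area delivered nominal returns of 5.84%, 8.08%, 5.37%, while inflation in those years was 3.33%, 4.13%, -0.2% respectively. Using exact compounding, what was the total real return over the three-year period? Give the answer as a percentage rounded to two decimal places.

Compound the nominal returns: 1.0584 × 1.0808 × 1.0537 = 1.205347.
Compound inflation: 1.0333 × 1.0413 × 0.9980 = 1.073823.
Deflate: 1.205347 / 1.073823 = 1.122482.
Total real return = 1.122482 − 1 → 12.25%.

12.25%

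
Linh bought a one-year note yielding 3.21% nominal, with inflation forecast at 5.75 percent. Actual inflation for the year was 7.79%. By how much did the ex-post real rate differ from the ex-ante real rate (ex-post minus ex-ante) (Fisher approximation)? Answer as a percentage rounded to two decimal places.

Ex-ante: 3.21% − 5.75% = -2.540%
Ex-post: 3.21% − 7.79% = -4.580%
Difference (ex-post − ex-ante) = -2.0400% → -2.04%.

-2.04%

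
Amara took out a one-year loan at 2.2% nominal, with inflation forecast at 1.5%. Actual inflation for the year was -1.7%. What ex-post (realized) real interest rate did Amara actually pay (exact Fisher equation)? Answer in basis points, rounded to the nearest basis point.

Ex-post: (1 + 0.0220)/(1 − 0.0170) − 1 = 3.9674%
So the realized real rate is 397 basis points.

397 basis points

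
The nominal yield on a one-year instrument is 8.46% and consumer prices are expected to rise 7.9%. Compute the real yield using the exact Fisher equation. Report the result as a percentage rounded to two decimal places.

0.52%

By the Fisher equation, 1 + r = (1 + i)/(1 + π).
1 + r = 1.08460 / 1.07900 = 1.005190
r = 1.005190 − 1 = 0.5190%, i.e. 0.52%.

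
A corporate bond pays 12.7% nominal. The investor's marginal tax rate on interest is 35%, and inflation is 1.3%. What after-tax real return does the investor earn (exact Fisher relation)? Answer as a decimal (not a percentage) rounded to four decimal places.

After-tax nominal return = 12.7% × (1 − 0.35) = 8.2550%.
1 + r = 1.08255 / 1.01300 = 1.068657
After-tax real rate = 1.068657 − 1 → 0.0687.

0.0687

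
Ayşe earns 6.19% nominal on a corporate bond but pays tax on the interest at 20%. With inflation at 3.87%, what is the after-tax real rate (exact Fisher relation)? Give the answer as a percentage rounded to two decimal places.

1.04%

After-tax nominal return = 6.19% × (1 − 0.2) = 4.9520%.
1 + r = 1.04952 / 1.03870 = 1.010417
After-tax real rate = 1.010417 − 1 → 1.04%.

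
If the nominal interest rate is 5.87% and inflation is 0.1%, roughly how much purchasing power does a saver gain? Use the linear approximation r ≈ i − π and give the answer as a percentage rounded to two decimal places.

5.77%

r ≈ i − π = 5.87% − 0.1% = 5.77%.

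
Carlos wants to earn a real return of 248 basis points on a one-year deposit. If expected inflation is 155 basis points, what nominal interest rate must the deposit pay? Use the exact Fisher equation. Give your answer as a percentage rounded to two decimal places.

(1 + i) = (1 + r)(1 + π) = 1.02480 × 1.01550 = 1.0406844
i = 1.0406844 − 1, so the required nominal rate is 4.07%.

4.07%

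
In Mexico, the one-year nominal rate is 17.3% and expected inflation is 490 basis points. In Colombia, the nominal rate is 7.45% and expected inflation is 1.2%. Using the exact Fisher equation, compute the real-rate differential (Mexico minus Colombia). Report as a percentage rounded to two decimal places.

Mexico: (1 + 0.1730)/(1 + 0.0490) − 1 = 11.8208%
Colombia: (1 + 0.0745)/(1 + 0.0120) − 1 = 6.1759%
Differential = 11.8208% − 6.1759% = 5.6449% → 5.64%.

5.64%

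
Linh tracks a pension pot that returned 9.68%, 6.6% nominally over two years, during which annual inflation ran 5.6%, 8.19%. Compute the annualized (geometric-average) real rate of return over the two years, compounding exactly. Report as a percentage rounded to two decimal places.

1.16%

Compound the nominal returns: 1.0968 × 1.0660 = 1.16918880.
Compound inflation: 1.0560 × 1.0819 = 1.14248640.
Deflate: 1.16918880 / 1.14248640 = 1.02337218.
Annualized real rate = 1.02337218^(1/2) − 1 = 1.1619% → 1.16%.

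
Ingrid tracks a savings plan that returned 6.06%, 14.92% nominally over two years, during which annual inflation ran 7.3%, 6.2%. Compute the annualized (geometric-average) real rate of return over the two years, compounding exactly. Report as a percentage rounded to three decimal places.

3.422%

Compound the nominal returns: 1.0606 × 1.1492 = 1.21884152.
Compound inflation: 1.0730 × 1.0620 = 1.13952600.
Deflate: 1.21884152 / 1.13952600 = 1.06960396.
Annualized real rate = 1.06960396^(1/2) − 1 = 3.4217% → 3.422%.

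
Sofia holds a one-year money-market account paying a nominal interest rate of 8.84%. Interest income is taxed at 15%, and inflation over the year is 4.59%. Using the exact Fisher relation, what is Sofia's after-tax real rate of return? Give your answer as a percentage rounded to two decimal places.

2.80%

After-tax nominal return = 8.84% × (1 − 0.15) = 7.5140%.
1 + r = 1.07514 / 1.04590 = 1.027957
After-tax real rate = 1.027957 − 1 → 2.80%.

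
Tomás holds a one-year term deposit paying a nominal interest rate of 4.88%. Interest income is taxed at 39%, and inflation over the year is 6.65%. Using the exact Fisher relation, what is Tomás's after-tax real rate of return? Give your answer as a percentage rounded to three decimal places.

After-tax nominal return = 4.88% × (1 − 0.39) = 2.9768%.
1 + r = 1.029768 / 1.06650 = 0.965558
After-tax real rate = 0.965558 − 1 → -3.444%.

-3.444%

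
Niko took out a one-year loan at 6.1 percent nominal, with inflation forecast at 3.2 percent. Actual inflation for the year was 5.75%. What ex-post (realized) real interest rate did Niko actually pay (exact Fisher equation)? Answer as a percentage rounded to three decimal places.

0.331%

Ex-post: (1 + 0.0610)/(1 + 0.0575) − 1 = 0.3310%
So the realized real rate is 0.331%.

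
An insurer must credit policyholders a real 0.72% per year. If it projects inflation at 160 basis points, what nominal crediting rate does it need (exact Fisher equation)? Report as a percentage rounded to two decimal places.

2.33%

(1 + i) = (1 + r)(1 + π) = 1.00720 × 1.01600 = 1.0233152
i = 1.0233152 − 1, so the required nominal rate is 2.33%.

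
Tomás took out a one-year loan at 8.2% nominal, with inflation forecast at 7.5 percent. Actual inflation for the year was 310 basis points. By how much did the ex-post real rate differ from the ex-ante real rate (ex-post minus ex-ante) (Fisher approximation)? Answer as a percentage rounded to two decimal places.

4.40%

Ex-ante: 8.2% − 7.5% = 0.700%
Ex-post: 8.2% − 3.1% = 5.100%
Difference (ex-post − ex-ante) = 4.4000% → 4.40%.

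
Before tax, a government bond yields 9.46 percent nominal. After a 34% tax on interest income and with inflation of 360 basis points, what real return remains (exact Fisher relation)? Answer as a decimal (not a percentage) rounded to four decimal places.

After-tax nominal return = 9.46% × (1 − 0.34) = 6.2436%.
1 + r = 1.062436 / 1.03600 = 1.025517
After-tax real rate = 1.025517 − 1 → 0.0255.

0.0255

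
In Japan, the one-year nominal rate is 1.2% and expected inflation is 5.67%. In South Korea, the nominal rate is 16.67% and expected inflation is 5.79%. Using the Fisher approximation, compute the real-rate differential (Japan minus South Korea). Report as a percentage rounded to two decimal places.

-15.35%

Japan: 1.2% − 5.67% = -4.470%
South Korea: 16.67% − 5.79% = 10.880%
Differential = -15.350% → -15.35%.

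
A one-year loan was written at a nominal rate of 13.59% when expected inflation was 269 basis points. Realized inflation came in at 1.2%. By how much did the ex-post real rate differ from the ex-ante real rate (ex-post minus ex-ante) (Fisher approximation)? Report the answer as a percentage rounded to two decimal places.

Ex-ante: 13.59% − 2.69% = 10.900%
Ex-post: 13.59% − 1.2% = 12.390%
Difference (ex-post − ex-ante) = 1.4900% → 1.49%.

1.49%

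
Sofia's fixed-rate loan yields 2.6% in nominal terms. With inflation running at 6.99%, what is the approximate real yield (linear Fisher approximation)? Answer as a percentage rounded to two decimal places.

-4.39%

r ≈ i − π = 2.6% − 6.99% = -4.39%.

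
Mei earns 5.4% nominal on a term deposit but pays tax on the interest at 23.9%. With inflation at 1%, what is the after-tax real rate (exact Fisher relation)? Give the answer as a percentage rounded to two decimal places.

After-tax nominal return = 5.4% × (1 − 0.239) = 4.1094%.
1 + r = 1.041094 / 1.01000 = 1.030786
After-tax real rate = 1.030786 − 1 → 3.08%.

3.08%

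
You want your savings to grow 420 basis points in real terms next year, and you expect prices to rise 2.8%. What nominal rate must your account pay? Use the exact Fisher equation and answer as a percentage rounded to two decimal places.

(1 + i) = (1 + r)(1 + π) = 1.04200 × 1.02800 = 1.071176
i = 1.071176 − 1, so the required nominal rate is 7.12%.

7.12%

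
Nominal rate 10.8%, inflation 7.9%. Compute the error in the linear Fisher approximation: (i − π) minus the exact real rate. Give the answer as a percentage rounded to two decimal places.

0.21%

Approximate: r ≈ 10.800% − 7.900% = 2.9000%
Exact: (1 + 0.1080)/(1 + 0.0790) − 1 = 2.6877%
Error = 2.9000% − 2.6877% = 0.2123% → 0.21%.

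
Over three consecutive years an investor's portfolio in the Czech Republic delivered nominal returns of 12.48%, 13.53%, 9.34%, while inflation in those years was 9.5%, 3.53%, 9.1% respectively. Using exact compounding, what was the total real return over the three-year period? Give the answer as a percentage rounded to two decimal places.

Nominal growth factor = 1.1248 × 1.1353 × 1.0934 = 1.396256
Price-level growth factor = 1.0950 × 1.0353 × 1.0910 = 1.236816
Real growth factor = 1.396256 / 1.236816 = 1.128912
Total real return = 1.128912 − 1 → 12.89%.

12.89%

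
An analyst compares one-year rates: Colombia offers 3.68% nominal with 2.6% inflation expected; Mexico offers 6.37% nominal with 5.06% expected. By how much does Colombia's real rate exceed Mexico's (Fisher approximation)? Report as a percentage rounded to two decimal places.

Colombia: 3.68% − 2.6% = 1.080%
Mexico: 6.37% − 5.06% = 1.310%
Differential = -0.230% → -0.23%.

-0.23%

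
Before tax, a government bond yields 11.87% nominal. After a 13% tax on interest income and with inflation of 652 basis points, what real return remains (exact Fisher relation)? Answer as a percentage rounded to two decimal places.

3.57%

After-tax nominal return = 11.87% × (1 − 0.13) = 10.3269%.
1 + r = 1.103269 / 1.06520 = 1.035739
After-tax real rate = 1.035739 − 1 → 3.57%.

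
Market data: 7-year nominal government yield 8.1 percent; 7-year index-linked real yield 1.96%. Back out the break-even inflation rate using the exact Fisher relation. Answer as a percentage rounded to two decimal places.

(1 + π) = (1 + i)/(1 + r) = 1.08100 / 1.01960 = 1.060220
Break-even inflation = 1.060220 − 1 → 6.02%.

6.02%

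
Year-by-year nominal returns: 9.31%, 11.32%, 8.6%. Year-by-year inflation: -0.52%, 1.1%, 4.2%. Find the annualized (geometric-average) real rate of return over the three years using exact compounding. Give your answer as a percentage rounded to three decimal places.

8.036%

Compound the nominal returns: 1.0931 × 1.1132 × 1.0860 = 1.32148707.
Compound inflation: 0.9948 × 1.0110 × 1.0420 = 1.04798400.
Deflate: 1.32148707 / 1.04798400 = 1.26098020.
Annualized real rate = 1.26098020^(1/3) − 1 = 8.0362% → 8.036%.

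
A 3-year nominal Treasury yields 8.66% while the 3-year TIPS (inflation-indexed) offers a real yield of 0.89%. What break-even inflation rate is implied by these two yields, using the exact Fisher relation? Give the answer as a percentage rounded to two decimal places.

(1 + π) = (1 + i)/(1 + r) = 1.08660 / 1.00890 = 1.077015
Break-even inflation = 1.077015 − 1 → 7.70%.

7.70%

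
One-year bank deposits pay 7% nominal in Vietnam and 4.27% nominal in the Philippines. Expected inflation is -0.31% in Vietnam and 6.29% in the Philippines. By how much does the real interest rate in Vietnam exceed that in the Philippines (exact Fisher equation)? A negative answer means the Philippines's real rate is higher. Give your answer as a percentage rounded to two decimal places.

9.23%

Vietnam: (1 + 0.0700)/(1 − 0.0031) − 1 = 7.3327%
The Philippines: (1 + 0.0427)/(1 + 0.0629) − 1 = -1.9005%
Differential = 7.3327% − (-1.9005%) = 9.2332% → 9.23%.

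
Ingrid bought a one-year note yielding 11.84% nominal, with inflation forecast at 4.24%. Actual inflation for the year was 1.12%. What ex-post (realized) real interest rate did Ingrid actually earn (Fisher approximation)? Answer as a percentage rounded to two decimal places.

10.72%

Ex-post: 11.84% − 1.12% = 10.720%
So the realized real rate is 10.72%.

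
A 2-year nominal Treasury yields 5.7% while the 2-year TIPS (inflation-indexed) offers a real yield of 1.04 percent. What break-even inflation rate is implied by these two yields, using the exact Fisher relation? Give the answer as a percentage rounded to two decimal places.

4.61%

(1 + π) = (1 + i)/(1 + r) = 1.05700 / 1.01040 = 1.046120
Break-even inflation = 1.046120 − 1 → 4.61%.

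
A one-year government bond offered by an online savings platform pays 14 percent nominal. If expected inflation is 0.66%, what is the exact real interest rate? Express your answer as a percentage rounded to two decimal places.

13.25%

By the Fisher identity, 1 + r = (1 + i)/(1 + π).
1 + r = 1.14000 / 1.00660 = 1.132525
r = 1.132525 − 1 = 13.2525%, i.e. 13.25%.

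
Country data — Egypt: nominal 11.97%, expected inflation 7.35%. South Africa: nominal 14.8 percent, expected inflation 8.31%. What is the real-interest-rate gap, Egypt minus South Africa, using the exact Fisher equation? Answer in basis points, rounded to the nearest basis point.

-169 basis points

Egypt: (1 + 0.1197)/(1 + 0.0735) − 1 = 4.3037%
South Africa: (1 + 0.1480)/(1 + 0.0831) − 1 = 5.9921%
Differential = 4.3037% − 5.9921% = -1.6884% → -169 basis points.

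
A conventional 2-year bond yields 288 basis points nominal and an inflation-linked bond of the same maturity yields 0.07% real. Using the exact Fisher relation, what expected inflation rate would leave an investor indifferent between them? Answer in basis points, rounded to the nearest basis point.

(1 + π) = (1 + i)/(1 + r) = 1.02880 / 1.00070 = 1.028080
Break-even inflation = 1.028080 − 1 → 281 basis points.

281 basis points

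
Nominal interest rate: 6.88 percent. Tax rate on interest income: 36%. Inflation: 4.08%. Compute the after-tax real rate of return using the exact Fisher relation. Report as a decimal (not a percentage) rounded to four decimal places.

0.0031

After-tax nominal return = 6.88% × (1 − 0.36) = 4.4032%.
1 + r = 1.044032 / 1.04080 = 1.003105
After-tax real rate = 1.003105 − 1 → 0.0031.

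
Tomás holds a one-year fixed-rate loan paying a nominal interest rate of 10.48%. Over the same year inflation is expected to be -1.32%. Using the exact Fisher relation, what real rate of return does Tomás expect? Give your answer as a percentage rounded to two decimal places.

By the Fisher relation, 1 + r = (1 + i)/(1 + π).
1 + r = 1.10480 / 0.98680 = 1.119578
r = 1.119578 − 1 = 11.9578%, i.e. 11.96%.

11.96%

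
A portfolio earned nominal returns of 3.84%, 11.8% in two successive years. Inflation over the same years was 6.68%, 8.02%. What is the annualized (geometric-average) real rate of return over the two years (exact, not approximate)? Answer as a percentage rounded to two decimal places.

0.37%

Compound the nominal returns: 1.0384 × 1.1180 = 1.16093120.
Compound inflation: 1.0668 × 1.0802 = 1.15235736.
Deflate: 1.16093120 / 1.15235736 = 1.00744026.
Annualized real rate = 1.00744026^(1/2) − 1 = 0.3713% → 0.37%.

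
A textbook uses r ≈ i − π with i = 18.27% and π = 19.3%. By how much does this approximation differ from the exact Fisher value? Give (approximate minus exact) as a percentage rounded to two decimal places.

Approximate: r ≈ 18.270% − 19.300% = -1.0300%
Exact: (1 + 0.1827)/(1 + 0.1930) − 1 = -0.8634%
Error = -1.0300% − (-0.8634%) = -0.1666% → -0.17%.

-0.17%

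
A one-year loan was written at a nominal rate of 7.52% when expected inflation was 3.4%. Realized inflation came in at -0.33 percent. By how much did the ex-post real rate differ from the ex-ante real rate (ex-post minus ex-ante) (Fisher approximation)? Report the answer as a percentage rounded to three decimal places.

3.730%

Ex-ante: 7.52% − 3.4% = 4.120%
Ex-post: 7.52% − (-0.33%) = 7.850%
Difference (ex-post − ex-ante) = 3.7300% → 3.730%.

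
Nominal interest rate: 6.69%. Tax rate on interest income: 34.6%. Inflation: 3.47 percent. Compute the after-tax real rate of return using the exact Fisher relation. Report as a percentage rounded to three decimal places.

0.875%

After-tax nominal return = 6.69% × (1 − 0.346) = 4.37526%.
1 + r = 1.0437526 / 1.03470 = 1.008749
After-tax real rate = 1.008749 − 1 → 0.875%.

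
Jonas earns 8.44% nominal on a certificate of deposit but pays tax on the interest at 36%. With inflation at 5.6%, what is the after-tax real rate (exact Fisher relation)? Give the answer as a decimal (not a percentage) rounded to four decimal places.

After-tax nominal return = 8.44% × (1 − 0.36) = 5.4016%.
1 + r = 1.054016 / 1.05600 = 0.998121
After-tax real rate = 0.998121 − 1 → -0.0019.

-0.0019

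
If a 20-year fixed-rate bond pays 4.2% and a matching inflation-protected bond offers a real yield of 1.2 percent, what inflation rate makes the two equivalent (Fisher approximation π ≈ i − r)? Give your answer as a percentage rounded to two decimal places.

π ≈ i − r = 4.2% − 1.2% → 3.00%.

3.00%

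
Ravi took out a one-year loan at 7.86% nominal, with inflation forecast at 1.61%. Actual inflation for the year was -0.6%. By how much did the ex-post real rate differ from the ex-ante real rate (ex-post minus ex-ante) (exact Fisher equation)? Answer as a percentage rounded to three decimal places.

2.360%

Ex-ante: (1 + 0.0786)/(1 + 0.0161) − 1 = 6.1510%
Ex-post: (1 + 0.0786)/(1 − 0.0060) − 1 = 8.5111%
Difference (ex-post − ex-ante) = 2.3601% → 2.360%.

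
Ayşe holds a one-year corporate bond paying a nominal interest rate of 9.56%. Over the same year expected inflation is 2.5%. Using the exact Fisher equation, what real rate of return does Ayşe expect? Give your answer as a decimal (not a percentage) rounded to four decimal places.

0.0689

By the Fisher equation, 1 + r = (1 + i)/(1 + π).
1 + r = 1.09560 / 1.02500 = 1.068878
r = 1.068878 − 1 = 6.8878%, i.e. 0.0689.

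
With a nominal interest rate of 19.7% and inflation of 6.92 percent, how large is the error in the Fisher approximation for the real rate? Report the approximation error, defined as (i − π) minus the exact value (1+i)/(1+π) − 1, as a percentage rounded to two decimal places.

Approximate: r ≈ 19.700% − 6.920% = 12.7800%
Exact: (1 + 0.1970)/(1 + 0.0692) − 1 = 11.9529%
Error = 12.7800% − 11.9529% = 0.8271% → 0.83%.

0.83%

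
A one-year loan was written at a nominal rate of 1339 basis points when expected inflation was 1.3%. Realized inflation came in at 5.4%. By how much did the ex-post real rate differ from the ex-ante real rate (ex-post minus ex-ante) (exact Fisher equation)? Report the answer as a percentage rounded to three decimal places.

Ex-ante: (1 + 0.1339)/(1 + 0.0130) − 1 = 11.9348%
Ex-post: (1 + 0.1339)/(1 + 0.0540) − 1 = 7.5806%
Difference (ex-post − ex-ante) = -4.3542% → -4.354%.

-4.354%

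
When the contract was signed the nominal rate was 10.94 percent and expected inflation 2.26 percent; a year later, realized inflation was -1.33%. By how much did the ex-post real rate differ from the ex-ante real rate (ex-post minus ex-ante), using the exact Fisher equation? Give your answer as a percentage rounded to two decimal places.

Ex-ante: (1 + 0.1094)/(1 + 0.0226) − 1 = 8.4882%
Ex-post: (1 + 0.1094)/(1 − 0.0133) − 1 = 12.4354%
Difference (ex-post − ex-ante) = 3.9472% → 3.95%.

3.95%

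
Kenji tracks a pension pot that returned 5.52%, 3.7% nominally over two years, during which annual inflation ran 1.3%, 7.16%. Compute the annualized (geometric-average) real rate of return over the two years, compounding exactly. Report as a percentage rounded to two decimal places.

0.40%

Nominal growth factor = 1.0552 × 1.0370 = 1.09424240
Price-level growth factor = 1.0130 × 1.0716 = 1.08553080
Real growth factor = 1.09424240 / 1.08553080 = 1.00802520
Annualized real rate = 1.00802520^(1/2) − 1 = 0.4005% → 0.40%.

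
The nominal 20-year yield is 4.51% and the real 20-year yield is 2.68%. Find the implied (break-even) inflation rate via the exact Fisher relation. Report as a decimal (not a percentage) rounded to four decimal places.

0.0178

(1 + π) = (1 + i)/(1 + r) = 1.04510 / 1.02680 = 1.017822
Break-even inflation = 1.017822 − 1 → 0.0178.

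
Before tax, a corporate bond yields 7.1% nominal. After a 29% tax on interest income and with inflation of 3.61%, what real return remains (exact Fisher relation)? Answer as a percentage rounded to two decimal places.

After-tax nominal return = 7.1% × (1 − 0.29) = 5.0410%.
1 + r = 1.05041 / 1.03610 = 1.013811
After-tax real rate = 1.013811 − 1 → 1.38%.

1.38%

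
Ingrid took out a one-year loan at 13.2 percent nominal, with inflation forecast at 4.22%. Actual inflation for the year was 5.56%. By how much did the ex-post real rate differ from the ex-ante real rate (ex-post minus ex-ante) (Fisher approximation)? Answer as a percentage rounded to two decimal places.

Ex-ante: 13.2% − 4.22% = 8.980%
Ex-post: 13.2% − 5.56% = 7.640%
Difference (ex-post − ex-ante) = -1.3400% → -1.34%.

-1.34%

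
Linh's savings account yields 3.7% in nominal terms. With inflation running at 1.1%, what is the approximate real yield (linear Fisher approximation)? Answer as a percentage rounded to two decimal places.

r ≈ i − π = 3.7% − 1.1% = 2.60%.

2.60%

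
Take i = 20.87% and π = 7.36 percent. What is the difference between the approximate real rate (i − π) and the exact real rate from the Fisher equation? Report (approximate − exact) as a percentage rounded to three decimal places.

Approximate: r ≈ 20.870% − 7.360% = 13.5100%
Exact: (1 + 0.2087)/(1 + 0.0736) − 1 = 12.5838%
Error = 13.5100% − 12.5838% = 0.9262% → 0.926%.

0.926%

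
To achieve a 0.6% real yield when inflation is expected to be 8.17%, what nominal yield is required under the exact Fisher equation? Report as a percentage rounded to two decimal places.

(1 + i) = (1 + r)(1 + π) = 1.00600 × 1.08170 = 1.0881902
i = 1.0881902 − 1, so the required nominal rate is 8.82%.

8.82%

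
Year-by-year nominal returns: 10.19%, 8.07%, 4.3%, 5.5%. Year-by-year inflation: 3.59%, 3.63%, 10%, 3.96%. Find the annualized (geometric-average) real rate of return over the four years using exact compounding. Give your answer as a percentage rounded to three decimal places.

Nominal growth factor = 1.1019 × 1.0807 × 1.0430 × 1.0550 = 1.31034031
Price-level growth factor = 1.0359 × 1.0363 × 1.1000 × 1.0396 = 1.22761529
Real growth factor = 1.31034031 / 1.22761529 = 1.06738677
Annualized real rate = 1.06738677^(1/4) − 1 = 1.6437% → 1.644%.

1.644%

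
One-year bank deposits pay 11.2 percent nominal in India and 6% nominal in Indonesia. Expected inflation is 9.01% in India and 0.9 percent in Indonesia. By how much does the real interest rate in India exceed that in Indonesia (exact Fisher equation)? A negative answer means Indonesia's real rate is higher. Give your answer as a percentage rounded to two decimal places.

India: (1 + 0.1120)/(1 + 0.0901) − 1 = 2.0090%
Indonesia: (1 + 0.0600)/(1 + 0.0090) − 1 = 5.0545%
Differential = 2.0090% − 5.0545% = -3.0455% → -3.05%.

-3.05%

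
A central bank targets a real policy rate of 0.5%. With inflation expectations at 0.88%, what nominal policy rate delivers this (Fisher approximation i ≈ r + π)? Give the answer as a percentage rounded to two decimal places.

i ≈ r + π = 0.5% + 0.88% = 1.38%.

1.38%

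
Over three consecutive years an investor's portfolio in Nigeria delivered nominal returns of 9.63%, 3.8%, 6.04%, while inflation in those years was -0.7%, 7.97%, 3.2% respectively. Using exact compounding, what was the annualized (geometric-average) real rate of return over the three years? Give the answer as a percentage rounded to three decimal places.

Compound the nominal returns: 1.0963 × 1.0380 × 1.0604 = 1.20669215.
Compound inflation: 0.9930 × 1.0797 × 1.0320 = 1.10645065.
Deflate: 1.20669215 / 1.10645065 = 1.09059735.
Annualized real rate = 1.09059735^(1/3) − 1 = 2.9330% → 2.933%.

2.933%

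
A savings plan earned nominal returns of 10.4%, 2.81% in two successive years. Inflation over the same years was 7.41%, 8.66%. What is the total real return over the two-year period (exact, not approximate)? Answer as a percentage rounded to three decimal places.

Nominal growth factor = 1.1040 × 1.0281 = 1.135022
Price-level growth factor = 1.0741 × 1.0866 = 1.167117
Real growth factor = 1.135022 / 1.167117 = 0.972501
Total real return = 0.972501 − 1 → -2.750%.

-2.750%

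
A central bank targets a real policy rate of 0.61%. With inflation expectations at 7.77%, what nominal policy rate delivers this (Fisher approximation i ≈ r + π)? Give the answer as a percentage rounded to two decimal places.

i ≈ r + π = 0.61% + 7.77% = 8.38%.

8.38%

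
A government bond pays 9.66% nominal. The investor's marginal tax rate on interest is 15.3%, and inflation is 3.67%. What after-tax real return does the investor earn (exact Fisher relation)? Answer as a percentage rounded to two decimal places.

4.35%

After-tax nominal return = 9.66% × (1 − 0.153) = 8.18202%.
1 + r = 1.0818202 / 1.03670 = 1.043523
After-tax real rate = 1.043523 − 1 → 4.35%.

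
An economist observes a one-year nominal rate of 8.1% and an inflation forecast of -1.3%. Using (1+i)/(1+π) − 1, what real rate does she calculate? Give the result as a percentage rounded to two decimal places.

9.52%

1 + r = 1.08100 / 0.98700 = 1.095238
r = 1.095238 − 1 = 9.5238%, i.e. 9.52%.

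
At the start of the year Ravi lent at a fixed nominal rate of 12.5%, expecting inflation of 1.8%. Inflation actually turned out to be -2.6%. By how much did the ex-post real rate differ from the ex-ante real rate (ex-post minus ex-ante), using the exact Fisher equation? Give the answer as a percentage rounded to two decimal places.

4.99%

Ex-ante: (1 + 0.1250)/(1 + 0.0180) − 1 = 10.5108%
Ex-post: (1 + 0.1250)/(1 − 0.0260) − 1 = 15.5031%
Difference (ex-post − ex-ante) = 4.9923% → 4.99%.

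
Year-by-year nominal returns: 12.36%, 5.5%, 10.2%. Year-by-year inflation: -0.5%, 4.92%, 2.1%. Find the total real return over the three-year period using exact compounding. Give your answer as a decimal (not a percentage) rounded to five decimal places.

Nominal growth factor = 1.1236 × 1.0550 × 1.1020 = 1.306309
Price-level growth factor = 0.9950 × 1.0492 × 1.0210 = 1.065877
Real growth factor = 1.306309 / 1.065877 = 1.225572
Total real return = 1.225572 − 1 → 0.22557.

0.22557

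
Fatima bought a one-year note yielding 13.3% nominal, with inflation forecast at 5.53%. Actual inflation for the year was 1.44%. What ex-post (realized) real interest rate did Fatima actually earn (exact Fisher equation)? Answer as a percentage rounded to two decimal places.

11.69%

Ex-post: (1 + 0.1330)/(1 + 0.0144) − 1 = 11.6916%
So the realized real rate is 11.69%.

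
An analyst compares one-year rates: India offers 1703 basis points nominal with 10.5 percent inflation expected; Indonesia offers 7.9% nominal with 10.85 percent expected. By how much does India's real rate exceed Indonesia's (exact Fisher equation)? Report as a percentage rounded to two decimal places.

8.57%

India: (1 + 0.1703)/(1 + 0.1050) − 1 = 5.9095%
Indonesia: (1 + 0.0790)/(1 + 0.1085) − 1 = -2.6613%
Differential = 5.9095% − (-2.6613%) = 8.5708% → 8.57%.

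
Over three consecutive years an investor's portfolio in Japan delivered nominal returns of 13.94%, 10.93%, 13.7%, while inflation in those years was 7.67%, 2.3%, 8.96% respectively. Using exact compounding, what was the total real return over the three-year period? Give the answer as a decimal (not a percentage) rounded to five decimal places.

0.19742

Nominal growth factor = 1.1394 × 1.1093 × 1.1370 = 1.4370957
Price-level growth factor = 1.0767 × 1.0230 × 1.0896 = 1.2001553
Real growth factor = 1.4370957 / 1.2001553 = 1.1974248
Total real return = 1.1974248 − 1 → 0.19742.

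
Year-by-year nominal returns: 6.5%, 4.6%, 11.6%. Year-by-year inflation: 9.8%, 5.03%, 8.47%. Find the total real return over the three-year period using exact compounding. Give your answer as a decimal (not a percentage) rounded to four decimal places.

-0.0062

Nominal growth factor = 1.0650 × 1.0460 × 1.1160 = 1.243213
Price-level growth factor = 1.0980 × 1.0503 × 1.0847 = 1.250908
Real growth factor = 1.243213 / 1.250908 = 0.993848
Total real return = 0.993848 − 1 → -0.0062.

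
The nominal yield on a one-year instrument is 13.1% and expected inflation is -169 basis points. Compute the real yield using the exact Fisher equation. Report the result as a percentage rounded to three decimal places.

By the Fisher relation, 1 + r = (1 + i)/(1 + π).
1 + r = 1.13100 / 0.98310 = 1.150442
r = 1.150442 − 1 = 15.0442%, i.e. 15.044%.

15.044%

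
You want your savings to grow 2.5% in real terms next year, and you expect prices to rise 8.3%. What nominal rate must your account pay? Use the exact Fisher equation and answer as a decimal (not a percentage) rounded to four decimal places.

0.1101

(1 + i) = (1 + r)(1 + π) = 1.02500 × 1.08300 = 1.110075
i = 1.110075 − 1, so the required nominal rate is 0.1101.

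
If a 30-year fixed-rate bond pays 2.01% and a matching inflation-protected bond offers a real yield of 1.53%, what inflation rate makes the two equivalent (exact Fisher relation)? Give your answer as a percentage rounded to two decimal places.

(1 + π) = (1 + i)/(1 + r) = 1.02010 / 1.01530 = 1.004728
Break-even inflation = 1.004728 − 1 → 0.47%.

0.47%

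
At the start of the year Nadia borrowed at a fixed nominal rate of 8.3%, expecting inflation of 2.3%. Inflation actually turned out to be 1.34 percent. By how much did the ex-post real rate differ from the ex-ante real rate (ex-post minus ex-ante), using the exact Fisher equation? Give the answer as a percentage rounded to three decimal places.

1.003%

Ex-ante: (1 + 0.0830)/(1 + 0.0230) − 1 = 5.8651%
Ex-post: (1 + 0.0830)/(1 + 0.0134) − 1 = 6.8680%
Difference (ex-post − ex-ante) = 1.0029% → 1.003%.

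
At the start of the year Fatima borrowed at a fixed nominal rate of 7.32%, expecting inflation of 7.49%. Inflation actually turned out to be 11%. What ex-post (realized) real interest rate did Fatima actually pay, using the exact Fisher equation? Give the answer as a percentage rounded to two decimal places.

-3.32%

Ex-post: (1 + 0.0732)/(1 + 0.1100) − 1 = -3.3153%
So the realized real rate is -3.32%.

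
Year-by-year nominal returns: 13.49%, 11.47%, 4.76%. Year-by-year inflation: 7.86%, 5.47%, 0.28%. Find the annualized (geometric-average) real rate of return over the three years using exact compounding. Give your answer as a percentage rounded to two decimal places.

Compound the nominal returns: 1.1349 × 1.1147 × 1.0476 = 1.32529051.
Compound inflation: 1.0786 × 1.0547 × 1.0028 = 1.14078470.
Deflate: 1.32529051 / 1.14078470 = 1.16173587.
Annualized real rate = 1.16173587^(1/3) − 1 = 5.1241% → 5.12%.

5.12%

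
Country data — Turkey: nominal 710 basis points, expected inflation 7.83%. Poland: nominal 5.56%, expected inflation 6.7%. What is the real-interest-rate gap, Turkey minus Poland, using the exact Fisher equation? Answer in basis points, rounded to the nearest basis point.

39 basis points

Turkey: (1 + 0.0710)/(1 + 0.0783) − 1 = -0.6770%
Poland: (1 + 0.0556)/(1 + 0.0670) − 1 = -1.0684%
Differential = -0.6770% − (-1.0684%) = 0.3914% → 39 basis points.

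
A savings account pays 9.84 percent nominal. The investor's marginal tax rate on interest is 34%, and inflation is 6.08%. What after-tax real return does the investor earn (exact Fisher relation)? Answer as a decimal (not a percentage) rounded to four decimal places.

After-tax nominal return = 9.84% × (1 − 0.34) = 6.4944%.
1 + r = 1.064944 / 1.06080 = 1.003906
After-tax real rate = 1.003906 − 1 → 0.0039.

0.0039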